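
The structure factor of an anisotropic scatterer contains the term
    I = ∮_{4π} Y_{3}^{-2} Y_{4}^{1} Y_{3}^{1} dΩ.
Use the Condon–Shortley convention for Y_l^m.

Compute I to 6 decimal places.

0.145070

Checks pass: Σm=0; 10 even; l₃=3∈[1,7].
(2·3+1)(2·4+1)(2·3+1) = 441
Δ: 4! 2! 4! / 11! → 1/34650
sum: t=1:−1/72 t=2:+1/16 t=3:−1/72 = 5/144
3j²(3 4 3; 0 0 0) = Δ·Π!·Σ² = 2/77  (sign -1)
sum: t=3:−1/48 t=4:+1/144 = -1/72
3j²(3 4 3; -2 1 1) = Δ·Π!·Σ² = 16/693  (sign -1)
combine: 4πI² = 441·2/77·16/693 = 32/121
take √, sign +1: I = 0.14506992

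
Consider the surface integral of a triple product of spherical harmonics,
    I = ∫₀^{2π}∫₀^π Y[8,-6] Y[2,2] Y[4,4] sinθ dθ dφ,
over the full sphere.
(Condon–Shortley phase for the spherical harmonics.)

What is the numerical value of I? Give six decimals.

|8−2|≤4≤8+2 violated ⇒ I = 0

0.000000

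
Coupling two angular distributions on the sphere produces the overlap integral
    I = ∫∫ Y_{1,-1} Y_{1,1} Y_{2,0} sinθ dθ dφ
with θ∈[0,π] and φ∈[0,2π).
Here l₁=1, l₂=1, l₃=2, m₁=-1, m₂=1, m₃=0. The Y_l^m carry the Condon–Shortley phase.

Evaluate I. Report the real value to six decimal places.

0.126157

Checks pass: Σm=0; 4 even; l₃=2∈[0,2].
(2·1+1)(2·1+1)(2·2+1) = 45
Δ: 0! 2! 2! / 5! → 1/30
sum: t=0:+1/1 = 1/1
3j²(1 1 2; 0 0 0) = Δ·Π!·Σ² = 2/15  (sign +1)
sum: t=0:+1/4 = 1/4
3j²(1 1 2; -1 1 0) = Δ·Π!·Σ² = 1/30  (sign +1)
combine: 4πI² = 45·2/15·1/30 = 1/5
take √, sign +1: I = 0.12615663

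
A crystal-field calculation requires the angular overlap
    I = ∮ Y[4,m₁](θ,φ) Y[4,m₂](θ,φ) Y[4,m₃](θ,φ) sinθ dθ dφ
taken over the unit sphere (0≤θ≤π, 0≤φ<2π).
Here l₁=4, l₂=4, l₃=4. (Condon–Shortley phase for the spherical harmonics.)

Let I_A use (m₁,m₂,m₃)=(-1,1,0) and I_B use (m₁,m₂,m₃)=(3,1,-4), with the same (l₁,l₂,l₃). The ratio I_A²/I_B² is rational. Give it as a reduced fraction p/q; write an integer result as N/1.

Same 4,4,4: normalisation and zero-m 3j drop out of the ratio.
A: Δ: 4! 4! 4! / 13! → 1/450450; sum: t=1:−1/3456 t=2:+1/144 t=3:−1/96 t=4:+1/864 = -1/384; 3j²(4 4 4; -1 1 0) = Δ·Π!·Σ² = 9/2002  (sign -1)
B: Δ: 4! 4! 4! / 13! → 1/450450; sum: t=1:−1/3456 = -1/3456; 3j²(4 4 4; 3 1 -4) = Δ·Π!·Σ² = 35/1287  (sign -1)
I_A²/I_B² = (9/2002)/(35/1287) = 81/490

81/490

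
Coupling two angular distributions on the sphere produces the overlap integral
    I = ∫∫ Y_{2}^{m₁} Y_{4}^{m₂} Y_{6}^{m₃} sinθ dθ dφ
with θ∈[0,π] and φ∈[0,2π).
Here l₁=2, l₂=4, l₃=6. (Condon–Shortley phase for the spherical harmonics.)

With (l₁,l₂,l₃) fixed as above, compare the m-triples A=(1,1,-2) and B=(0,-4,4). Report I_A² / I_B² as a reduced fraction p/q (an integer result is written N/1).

Same 2,4,6: normalisation and zero-m 3j drop out of the ratio.
A: Δ: 0! 4! 8! / 13! → 1/6435; sum: t=0:+1/4320 = 1/4320; 3j²(2 4 6; 1 1 -2) = Δ·Π!·Σ² = 224/6435  (sign +1)
B: Δ: 0! 4! 8! / 13! → 1/6435; sum: t=0:+1/161280 = 1/161280; 3j²(2 4 6; 0 -4 4) = Δ·Π!·Σ² = 1/143  (sign +1)
I_A²/I_B² = (224/6435)/(1/143) = 224/45

224/45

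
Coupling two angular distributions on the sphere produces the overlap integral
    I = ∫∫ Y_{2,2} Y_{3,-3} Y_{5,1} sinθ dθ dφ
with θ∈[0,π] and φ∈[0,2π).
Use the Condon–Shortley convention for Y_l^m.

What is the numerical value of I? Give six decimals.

Checks pass: Σm=0; 10 even; l₃=5∈[1,5].
(2·2+1)(2·3+1)(2·5+1) = 385
Δ: 0! 4! 6! / 11! → 1/2310
sum: t=0:+1/144 = 1/144
3j²(2 3 5; 0 0 0) = Δ·Π!·Σ² = 10/231  (sign -1)
sum: t=0:+1/17280 = 1/17280
3j²(2 3 5; 2 -3 1) = Δ·Π!·Σ² = 1/2310  (sign +1)
combine: 4πI² = 385·10/231·1/2310 = 5/693
take √, sign -1: I = -0.02396147

-0.023961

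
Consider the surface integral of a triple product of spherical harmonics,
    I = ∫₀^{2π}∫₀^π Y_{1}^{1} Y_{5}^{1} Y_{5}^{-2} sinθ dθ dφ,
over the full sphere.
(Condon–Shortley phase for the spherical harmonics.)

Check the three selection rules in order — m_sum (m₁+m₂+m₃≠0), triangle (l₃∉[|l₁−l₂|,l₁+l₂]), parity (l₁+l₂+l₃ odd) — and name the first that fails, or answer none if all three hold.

m₁+m₂+m₃ = 1 + 1 − 2 = 0  ✓
triangle: |1−5|=4 ≤ l₃=5 ≤ 1+5=6  ✓
parity: l₁+l₂+l₃ = 11 is odd  ✗

parity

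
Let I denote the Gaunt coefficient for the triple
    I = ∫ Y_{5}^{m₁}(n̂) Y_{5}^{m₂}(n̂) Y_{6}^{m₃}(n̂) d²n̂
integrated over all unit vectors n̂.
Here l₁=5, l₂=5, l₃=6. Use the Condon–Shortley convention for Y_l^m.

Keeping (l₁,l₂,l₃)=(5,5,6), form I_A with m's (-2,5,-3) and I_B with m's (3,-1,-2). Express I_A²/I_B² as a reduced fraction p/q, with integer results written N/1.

Same 5,5,6: normalisation and zero-m 3j drop out of the ratio.
A: Δ: 4! 6! 6! / 17! → 1/28588560; sum: t=4:+1/622080 = 1/622080; 3j²(5 5 6; -2 5 -3) = Δ·Π!·Σ² = 105/4862  (sign -1)
B: Δ: 4! 6! 6! / 17! → 1/28588560; sum: t=0:+1/55296 t=1:−1/25920 t=2:+1/138240 = -11/829440; 3j²(5 5 6; 3 -1 -2) = Δ·Π!·Σ² = 11/1326  (sign -1)
I_A²/I_B² = (105/4862)/(11/1326) = 315/121

315/121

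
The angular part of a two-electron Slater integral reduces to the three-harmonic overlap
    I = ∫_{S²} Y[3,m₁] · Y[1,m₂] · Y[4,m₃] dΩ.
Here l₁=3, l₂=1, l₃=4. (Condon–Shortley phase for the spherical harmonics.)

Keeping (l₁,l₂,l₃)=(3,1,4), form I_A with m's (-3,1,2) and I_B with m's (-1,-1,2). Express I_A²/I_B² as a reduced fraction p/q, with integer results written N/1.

1/15

Same 3,1,4: normalisation and zero-m 3j drop out of the ratio.
A: Δ: 0! 6! 2! / 9! → 1/252; sum: t=0:+1/1440 = 1/1440; 3j²(3 1 4; -3 1 2) = Δ·Π!·Σ² = 1/252  (sign +1)
B: Δ: 0! 6! 2! / 9! → 1/252; sum: t=0:+1/96 = 1/96; 3j²(3 1 4; -1 -1 2) = Δ·Π!·Σ² = 5/84  (sign +1)
I_A²/I_B² = (1/252)/(5/84) = 1/15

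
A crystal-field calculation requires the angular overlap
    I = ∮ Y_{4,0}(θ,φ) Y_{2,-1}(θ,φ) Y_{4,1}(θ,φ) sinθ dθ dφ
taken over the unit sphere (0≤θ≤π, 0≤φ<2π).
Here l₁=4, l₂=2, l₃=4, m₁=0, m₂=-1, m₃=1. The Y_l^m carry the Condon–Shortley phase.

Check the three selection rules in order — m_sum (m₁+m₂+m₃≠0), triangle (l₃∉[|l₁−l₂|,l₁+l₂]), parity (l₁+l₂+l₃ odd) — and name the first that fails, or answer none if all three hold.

none

azimuthal sum: 0 − 1 + 1 = 0  ✓
2 ≤ 4 ≤ 6 (triangle on l)  ✓
L = 4 + 2 + 4 = 10 (even)  ✓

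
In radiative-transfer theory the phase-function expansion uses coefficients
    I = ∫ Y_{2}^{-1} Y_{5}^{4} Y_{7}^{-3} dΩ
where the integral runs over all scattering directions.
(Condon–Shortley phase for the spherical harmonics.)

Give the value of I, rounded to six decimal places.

-0.071671

m-sum 0 ✓  L=14 even ✓  3≤7≤7 ✓
Π(2lᵢ+1) = 5×11×15 = 825
triangle coeff Δ(2,5,7) = 1/15015
Σ_t [0,0]: t=0:+1/57600 = 1/57600
(3j)²=21/715 [(2 5 7; 0 0 0)], sign=-1
Σ_t [0,0]: t=0:+1/2177280 = 1/2177280
(3j)²=8/3003 [(2 5 7; -1 4 -3)], sign=+1
⇒ 4πI² = 120/1859
I = (-1)√(120/1859/(4π)) = -0.07167142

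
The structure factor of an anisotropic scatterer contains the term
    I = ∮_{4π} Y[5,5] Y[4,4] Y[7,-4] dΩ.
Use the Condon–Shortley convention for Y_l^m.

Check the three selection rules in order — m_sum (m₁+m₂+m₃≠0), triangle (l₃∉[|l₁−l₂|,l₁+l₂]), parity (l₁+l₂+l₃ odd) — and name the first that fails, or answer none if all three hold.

m₁+m₂+m₃ = 5 + 4 − 4 = 5  ✗
triangle: |5−4|=1 ≤ l₃=7 ≤ 5+4=9
parity: l₁+l₂+l₃ = 16 is even

m_sum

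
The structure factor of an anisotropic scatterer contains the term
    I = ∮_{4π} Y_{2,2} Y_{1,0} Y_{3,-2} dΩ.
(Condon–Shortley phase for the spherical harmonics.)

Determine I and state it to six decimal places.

Checks pass: Σm=0; 6 even; l₃=3∈[1,3].
(2·2+1)(2·1+1)(2·3+1) = 105
Δ: 0! 4! 2! / 7! → 1/105
sum: t=0:+1/4 = 1/4
3j²(2 1 3; 0 0 0) = Δ·Π!·Σ² = 3/35  (sign -1)
sum: t=0:+1/24 = 1/24
3j²(2 1 3; 2 0 -2) = Δ·Π!·Σ² = 1/21  (sign -1)
combine: 4πI² = 105·3/35·1/21 = 3/7
take √, sign +1: I = 0.18467439

0.184674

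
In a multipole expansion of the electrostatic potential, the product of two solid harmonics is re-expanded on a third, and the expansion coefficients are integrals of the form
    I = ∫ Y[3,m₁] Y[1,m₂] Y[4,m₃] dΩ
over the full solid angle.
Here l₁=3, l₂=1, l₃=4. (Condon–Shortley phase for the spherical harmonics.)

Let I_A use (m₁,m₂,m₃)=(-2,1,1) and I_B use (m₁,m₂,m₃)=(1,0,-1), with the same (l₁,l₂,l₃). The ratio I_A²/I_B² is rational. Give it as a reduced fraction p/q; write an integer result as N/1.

Shared (l₁,l₂,l₃)=(3,1,4): N and (l;000)² cancel in I_A²/I_B².
A: Δ = 0!·6!·2!/9! = 1/252; Racah Σ t=0..0: t=0:+1/240 = 1/240; ⇒ 3j(3 1 4; -2 1 1)² = 1/84, sgn -1
B: Δ = 0!·6!·2!/9! = 1/252; Racah Σ t=0..0: t=0:+1/48 = 1/48; ⇒ 3j(3 1 4; 1 0 -1)² = 5/84, sgn -1
I_A²/I_B² = (1/84)/(5/84) = 1/5

1/5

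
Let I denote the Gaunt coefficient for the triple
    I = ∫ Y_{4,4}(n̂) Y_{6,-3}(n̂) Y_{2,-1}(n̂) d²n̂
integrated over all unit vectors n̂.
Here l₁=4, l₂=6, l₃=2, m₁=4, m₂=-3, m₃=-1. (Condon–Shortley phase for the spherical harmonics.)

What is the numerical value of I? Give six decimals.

-0.047713

Rules hold: Σm=0, L=12 even, 2≤2≤10.
N = 9·13·5 = 585
Δ = 8!·0!·4!/13! = 1/6435
Racah Σ t=4..4: t=4:+1/2304 = 1/2304
⇒ 3j(4 6 2; 0 0 0)² = 5/143, sgn +1
Racah Σ t=0..0: t=0:+1/241920 = 1/241920
⇒ 3j(4 6 2; 4 -3 -1)² = 1/715, sgn -1
4πI² = N·(3j₀)²·(3jₘ)² = 45/1573
I = -1·√(0.0286078/4π) = -0.04771303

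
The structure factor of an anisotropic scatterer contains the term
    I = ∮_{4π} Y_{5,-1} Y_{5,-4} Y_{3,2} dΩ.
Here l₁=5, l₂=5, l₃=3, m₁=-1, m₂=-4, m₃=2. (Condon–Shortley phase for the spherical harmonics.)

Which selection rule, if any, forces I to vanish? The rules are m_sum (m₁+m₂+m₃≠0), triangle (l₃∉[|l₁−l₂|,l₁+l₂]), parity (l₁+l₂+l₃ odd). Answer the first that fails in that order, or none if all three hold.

m_sum

Σmᵢ = -3  ✗
l₃∈[|l₁−l₂|,l₁+l₂]=[0,10], have l₃=3
Σlᵢ = 13 ⇒ odd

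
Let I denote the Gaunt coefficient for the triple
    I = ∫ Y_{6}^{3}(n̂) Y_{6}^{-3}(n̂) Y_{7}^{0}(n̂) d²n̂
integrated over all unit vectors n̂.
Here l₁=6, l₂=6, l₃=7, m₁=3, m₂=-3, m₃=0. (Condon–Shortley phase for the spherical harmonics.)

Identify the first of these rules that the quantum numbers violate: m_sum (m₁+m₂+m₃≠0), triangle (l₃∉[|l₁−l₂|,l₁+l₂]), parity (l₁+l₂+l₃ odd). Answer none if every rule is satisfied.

parity

azimuthal sum: 3 − 3 + 0 = 0  ✓
0 ≤ 7 ≤ 12 (triangle on l)  ✓
L = 6 + 6 + 7 = 19 (odd)  ✗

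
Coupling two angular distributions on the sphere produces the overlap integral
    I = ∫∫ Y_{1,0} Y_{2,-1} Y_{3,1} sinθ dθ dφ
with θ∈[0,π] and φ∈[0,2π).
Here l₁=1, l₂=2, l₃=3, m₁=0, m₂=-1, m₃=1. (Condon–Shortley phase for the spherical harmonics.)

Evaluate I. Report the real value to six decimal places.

-0.233597

Rules hold: Σm=0, L=6 even, 1≤3≤3.
N = 3·5·7 = 105
Δ = 0!·2!·4!/7! = 1/105
Racah Σ t=0..0: t=0:+1/4 = 1/4
⇒ 3j(1 2 3; 0 0 0)² = 3/35, sgn -1
Racah Σ t=0..0: t=0:+1/6 = 1/6
⇒ 3j(1 2 3; 0 -1 1)² = 8/105, sgn +1
4πI² = N·(3j₀)²·(3jₘ)² = 24/35
I = -1·√(0.685714/4π) = -0.23359668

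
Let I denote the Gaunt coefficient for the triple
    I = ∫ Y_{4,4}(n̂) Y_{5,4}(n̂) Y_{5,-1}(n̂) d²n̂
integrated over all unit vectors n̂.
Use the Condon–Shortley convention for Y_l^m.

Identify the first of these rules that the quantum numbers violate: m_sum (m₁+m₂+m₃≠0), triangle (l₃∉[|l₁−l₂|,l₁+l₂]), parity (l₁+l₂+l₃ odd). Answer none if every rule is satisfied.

Σmᵢ = 7  ✗
l₃∈[|l₁−l₂|,l₁+l₂]=[1,9], have l₃=5
Σlᵢ = 14 ⇒ even

m_sum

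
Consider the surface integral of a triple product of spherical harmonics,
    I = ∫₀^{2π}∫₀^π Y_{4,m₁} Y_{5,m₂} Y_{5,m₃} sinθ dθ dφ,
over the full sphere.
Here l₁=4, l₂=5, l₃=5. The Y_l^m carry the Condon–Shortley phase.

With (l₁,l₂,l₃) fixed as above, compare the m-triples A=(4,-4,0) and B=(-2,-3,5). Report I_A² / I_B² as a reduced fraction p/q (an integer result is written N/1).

l's match ⇒ only the (l;m) 3-j factors differ between A and B.
A: triangle coeff Δ(4,5,5) = 1/3153150; Σ_t [0,0]: t=0:+1/69120 = 1/69120; (3j)²=2/143 [(4 5 5; 4 -4 0)], sign=-1
B: triangle coeff Δ(4,5,5) = 1/3153150; Σ_t [2,2]: t=2:+1/69120 = 1/69120; (3j)²=4/143 [(4 5 5; -2 -3 5)], sign=+1
I_A²/I_B² = (2/143)/(4/143) = 1/2

1/2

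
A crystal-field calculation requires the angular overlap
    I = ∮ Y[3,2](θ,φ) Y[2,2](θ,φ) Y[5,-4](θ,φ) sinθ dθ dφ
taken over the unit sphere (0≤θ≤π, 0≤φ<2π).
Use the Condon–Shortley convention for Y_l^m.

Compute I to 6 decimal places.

0.268967

Rules hold: Σm=0, L=10 even, 1≤5≤5.
N = 7·5·11 = 385
Δ = 0!·6!·4!/11! = 1/2310
Racah Σ t=0..0: t=0:+1/144 = 1/144
⇒ 3j(3 2 5; 0 0 0)² = 10/231, sgn -1
Racah Σ t=0..0: t=0:+1/2880 = 1/2880
⇒ 3j(3 2 5; 2 2 -4)² = 3/55, sgn -1
4πI² = N·(3j₀)²·(3jₘ)² = 10/11
I = +1·√(0.909091/4π) = 0.26896683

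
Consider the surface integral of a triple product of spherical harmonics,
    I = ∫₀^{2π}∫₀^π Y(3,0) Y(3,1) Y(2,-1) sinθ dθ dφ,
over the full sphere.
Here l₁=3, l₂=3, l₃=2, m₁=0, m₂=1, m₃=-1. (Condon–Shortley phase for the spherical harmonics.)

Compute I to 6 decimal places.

Rules hold: Σm=0, L=8 even, 0≤2≤6.
N = 7·7·5 = 245
Δ = 4!·2!·2!/9! = 1/3780
Racah Σ t=1..3: t=1:−1/24 t=2:+1/4 t=3:−1/24 = 1/6
⇒ 3j(3 3 2; 0 0 0)² = 4/105, sgn +1
Racah Σ t=2..3: t=2:+1/8 t=3:−1/12 = 1/24
⇒ 3j(3 3 2; 0 1 -1)² = 1/210, sgn -1
4πI² = N·(3j₀)²·(3jₘ)² = 2/45
I = -1·√(0.0444444/4π) = -0.05947080

-0.059471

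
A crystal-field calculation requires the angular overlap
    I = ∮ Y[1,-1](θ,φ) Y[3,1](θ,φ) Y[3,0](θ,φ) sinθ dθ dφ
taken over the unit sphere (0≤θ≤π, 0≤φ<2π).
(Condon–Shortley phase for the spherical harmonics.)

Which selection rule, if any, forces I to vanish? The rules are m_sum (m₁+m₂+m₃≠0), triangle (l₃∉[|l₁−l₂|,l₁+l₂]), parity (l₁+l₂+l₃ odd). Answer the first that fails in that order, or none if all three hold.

parity

Σmᵢ = 0  ✓
l₃∈[|l₁−l₂|,l₁+l₂]=[2,4], have l₃=3  ✓
Σlᵢ = 7 ⇒ odd  ✗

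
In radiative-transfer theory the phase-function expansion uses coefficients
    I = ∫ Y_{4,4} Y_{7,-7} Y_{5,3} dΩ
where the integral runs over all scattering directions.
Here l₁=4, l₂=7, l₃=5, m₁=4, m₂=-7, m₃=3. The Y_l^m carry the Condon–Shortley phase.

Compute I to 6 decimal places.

0.144075

Rules hold: Σm=0, L=16 even, 3≤5≤11.
N = 9·15·11 = 1485
Δ = 6!·2!·8!/17! = 1/6126120
Racah Σ t=2..4: t=2:+1/69120 t=3:−1/20736 t=4:+1/69120 = -1/51840
⇒ 3j(4 7 5; 0 0 0)² = 280/21879, sgn +1
Racah Σ t=0..0: t=0:+1/58060800 = 1/58060800
⇒ 3j(4 7 5; 4 -7 3)² = 7/510, sgn +1
4πI² = N·(3j₀)²·(3jₘ)² = 980/3757
I = +1·√(0.260846/4π) = 0.14407463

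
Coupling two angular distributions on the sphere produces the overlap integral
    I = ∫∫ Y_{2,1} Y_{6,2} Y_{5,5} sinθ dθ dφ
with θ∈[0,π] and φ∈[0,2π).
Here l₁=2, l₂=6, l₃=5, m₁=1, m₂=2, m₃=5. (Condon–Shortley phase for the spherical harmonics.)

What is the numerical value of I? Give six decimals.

0.000000

Σmᵢ = 8 ≠ 0, so the φ-integral vanishes; I = 0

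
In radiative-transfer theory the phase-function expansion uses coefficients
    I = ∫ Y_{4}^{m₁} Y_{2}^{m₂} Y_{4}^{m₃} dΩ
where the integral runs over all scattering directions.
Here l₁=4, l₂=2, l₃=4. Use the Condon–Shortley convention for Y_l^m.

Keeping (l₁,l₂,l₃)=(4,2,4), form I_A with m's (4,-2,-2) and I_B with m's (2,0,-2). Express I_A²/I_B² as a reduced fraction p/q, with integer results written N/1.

Same 4,2,4: normalisation and zero-m 3j drop out of the ratio.
A: Δ: 2! 6! 2! / 11! → 1/13860; sum: t=0:+1/2880 = 1/2880; 3j²(4 2 4; 4 -2 -2) = Δ·Π!·Σ² = 2/165  (sign +1)
B: Δ: 2! 6! 2! / 11! → 1/13860; sum: t=0:+1/192 t=1:−1/120 t=2:+1/2880 = -1/360; 3j²(4 2 4; 2 0 -2) = Δ·Π!·Σ² = 16/3465  (sign -1)
I_A²/I_B² = (2/165)/(16/3465) = 21/8

21/8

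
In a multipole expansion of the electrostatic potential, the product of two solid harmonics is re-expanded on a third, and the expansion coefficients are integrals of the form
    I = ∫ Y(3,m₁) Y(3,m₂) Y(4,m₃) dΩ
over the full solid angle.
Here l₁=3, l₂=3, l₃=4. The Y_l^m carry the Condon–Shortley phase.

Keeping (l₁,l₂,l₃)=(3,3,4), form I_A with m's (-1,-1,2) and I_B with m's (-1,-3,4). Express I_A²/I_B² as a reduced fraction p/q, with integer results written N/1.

20/21

l's match ⇒ only the (l;m) 3-j factors differ between A and B.
A: triangle coeff Δ(3,3,4) = 1/34650; Σ_t [0,2]: t=0:+1/192 t=1:−1/36 t=2:+1/192 = -5/288; (3j)²=20/693 [(3 3 4; -1 -1 2)], sign=-1
B: triangle coeff Δ(3,3,4) = 1/34650; Σ_t [0,0]: t=0:+1/1152 = 1/1152; (3j)²=1/33 [(3 3 4; -1 -3 4)], sign=+1
I_A²/I_B² = (20/693)/(1/33) = 20/21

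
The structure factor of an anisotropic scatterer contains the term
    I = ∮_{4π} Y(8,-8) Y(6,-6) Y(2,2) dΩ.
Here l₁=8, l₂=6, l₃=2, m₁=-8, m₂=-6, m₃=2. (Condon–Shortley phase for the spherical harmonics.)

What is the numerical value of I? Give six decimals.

0.000000

Σmᵢ = -12 ≠ 0, so the φ-integral vanishes; I = 0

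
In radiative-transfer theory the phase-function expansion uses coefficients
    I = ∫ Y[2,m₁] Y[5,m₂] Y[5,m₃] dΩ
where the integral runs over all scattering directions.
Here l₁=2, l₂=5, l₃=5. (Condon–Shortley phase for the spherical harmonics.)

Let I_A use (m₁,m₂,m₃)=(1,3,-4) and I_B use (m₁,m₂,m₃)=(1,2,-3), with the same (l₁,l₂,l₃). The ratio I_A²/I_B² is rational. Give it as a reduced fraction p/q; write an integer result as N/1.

147/100

l's match ⇒ only the (l;m) 3-j factors differ between A and B.
A: triangle coeff Δ(2,5,5) = 1/38610; Σ_t [0,1]: t=0:+1/80640 t=1:−1/10080 = -1/11520; (3j)²=49/1430 [(2 5 5; 1 3 -4)], sign=+1
B: triangle coeff Δ(2,5,5) = 1/38610; Σ_t [0,1]: t=0:+1/10080 t=1:−1/2880 = -1/4032; (3j)²=10/429 [(2 5 5; 1 2 -3)], sign=-1
I_A²/I_B² = (49/1430)/(10/429) = 147/100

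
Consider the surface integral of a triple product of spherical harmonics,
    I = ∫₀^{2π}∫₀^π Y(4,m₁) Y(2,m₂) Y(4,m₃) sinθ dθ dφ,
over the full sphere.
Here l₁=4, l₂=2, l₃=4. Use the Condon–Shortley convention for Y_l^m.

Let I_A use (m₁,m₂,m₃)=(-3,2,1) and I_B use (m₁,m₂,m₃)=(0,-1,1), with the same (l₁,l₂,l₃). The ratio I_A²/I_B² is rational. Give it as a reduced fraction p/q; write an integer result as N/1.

63/5

Same 4,2,4: normalisation and zero-m 3j drop out of the ratio.
A: Δ: 2! 6! 2! / 11! → 1/13860; sum: t=2:+1/480 = 1/480; 3j²(4 2 4; -3 2 1) = Δ·Π!·Σ² = 3/110  (sign -1)
B: Δ: 2! 6! 2! / 11! → 1/13860; sum: t=0:+1/96 t=1:−1/72 = -1/288; 3j²(4 2 4; 0 -1 1) = Δ·Π!·Σ² = 1/462  (sign +1)
I_A²/I_B² = (3/110)/(1/462) = 63/5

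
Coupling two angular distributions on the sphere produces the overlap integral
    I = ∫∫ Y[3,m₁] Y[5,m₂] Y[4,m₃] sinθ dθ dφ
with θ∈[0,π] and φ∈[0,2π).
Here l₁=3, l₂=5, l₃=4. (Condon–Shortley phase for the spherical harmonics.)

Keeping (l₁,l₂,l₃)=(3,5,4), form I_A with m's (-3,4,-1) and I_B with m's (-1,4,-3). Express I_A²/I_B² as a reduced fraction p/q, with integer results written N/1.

Same 3,5,4: normalisation and zero-m 3j drop out of the ratio.
A: Δ: 4! 2! 6! / 13! → 1/180180; sum: t=4:+1/5760 = 1/5760; 3j²(3 5 4; -3 4 -1) = Δ·Π!·Σ² = 9/286  (sign -1)
B: Δ: 4! 2! 6! / 13! → 1/180180; sum: t=3:−1/4320 t=4:+1/5760 = -1/17280; 3j²(3 5 4; -1 4 -3) = Δ·Π!·Σ² = 7/4290  (sign +1)
I_A²/I_B² = (9/286)/(7/4290) = 135/7

135/7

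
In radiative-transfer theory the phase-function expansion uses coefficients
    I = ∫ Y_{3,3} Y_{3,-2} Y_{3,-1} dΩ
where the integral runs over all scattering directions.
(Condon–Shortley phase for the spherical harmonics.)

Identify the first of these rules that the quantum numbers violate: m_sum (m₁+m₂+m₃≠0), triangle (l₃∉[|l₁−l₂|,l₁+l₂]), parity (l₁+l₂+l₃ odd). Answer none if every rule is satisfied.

Σmᵢ = 0  ✓
l₃∈[|l₁−l₂|,l₁+l₂]=[0,6], have l₃=3  ✓
Σlᵢ = 9 ⇒ odd  ✗

parity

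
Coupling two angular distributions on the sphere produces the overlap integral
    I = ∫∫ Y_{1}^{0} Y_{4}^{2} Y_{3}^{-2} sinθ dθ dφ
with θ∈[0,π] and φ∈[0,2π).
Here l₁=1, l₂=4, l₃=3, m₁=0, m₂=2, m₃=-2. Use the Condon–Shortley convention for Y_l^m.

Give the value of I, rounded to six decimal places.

m-sum 0 ✓  L=8 even ✓  3≤3≤5 ✓
Π(2lᵢ+1) = 3×9×7 = 189
triangle coeff Δ(1,4,3) = 1/252
Σ_t [1,1]: t=1:−1/36 = -1/36
(3j)²=4/63 [(1 4 3; 0 0 0)], sign=+1
Σ_t [1,1]: t=1:−1/120 = -1/120
(3j)²=1/21 [(1 4 3; 0 2 -2)], sign=+1
⇒ 4πI² = 4/7
I = (+1)√(4/7/(4π)) = 0.21324362

0.213244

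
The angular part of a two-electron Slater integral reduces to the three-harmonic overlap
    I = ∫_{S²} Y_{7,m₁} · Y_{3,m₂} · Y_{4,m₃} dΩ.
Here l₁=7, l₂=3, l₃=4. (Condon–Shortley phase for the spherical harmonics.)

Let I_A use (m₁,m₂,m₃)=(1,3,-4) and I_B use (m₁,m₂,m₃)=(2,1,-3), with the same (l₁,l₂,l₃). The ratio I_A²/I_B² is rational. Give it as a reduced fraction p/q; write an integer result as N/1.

1/180

Shared (l₁,l₂,l₃)=(7,3,4): N and (l;000)² cancel in I_A²/I_B².
A: Δ = 6!·8!·0!/15! = 1/45045; Racah Σ t=6..6: t=6:+1/29030400 = 1/29030400; ⇒ 3j(7 3 4; 1 3 -4)² = 1/45045, sgn +1
B: Δ = 6!·8!·0!/15! = 1/45045; Racah Σ t=4..4: t=4:+1/241920 = 1/241920; ⇒ 3j(7 3 4; 2 1 -3)² = 4/1001, sgn -1
I_A²/I_B² = (1/45045)/(4/1001) = 1/180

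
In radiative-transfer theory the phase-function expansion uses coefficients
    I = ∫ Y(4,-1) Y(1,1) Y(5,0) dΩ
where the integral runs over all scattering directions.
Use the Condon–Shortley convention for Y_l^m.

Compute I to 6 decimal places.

0.155288

Checks pass: Σm=0; 10 even; l₃=5∈[3,5].
(2·4+1)(2·1+1)(2·5+1) = 297
Δ: 0! 8! 2! / 11! → 1/495
sum: t=0:+1/576 = 1/576
3j²(4 1 5; 0 0 0) = Δ·Π!·Σ² = 5/99  (sign -1)
sum: t=0:+1/1440 = 1/1440
3j²(4 1 5; -1 1 0) = Δ·Π!·Σ² = 2/99  (sign -1)
combine: 4πI² = 297·5/99·2/99 = 10/33
take √, sign +1: I = 0.15528807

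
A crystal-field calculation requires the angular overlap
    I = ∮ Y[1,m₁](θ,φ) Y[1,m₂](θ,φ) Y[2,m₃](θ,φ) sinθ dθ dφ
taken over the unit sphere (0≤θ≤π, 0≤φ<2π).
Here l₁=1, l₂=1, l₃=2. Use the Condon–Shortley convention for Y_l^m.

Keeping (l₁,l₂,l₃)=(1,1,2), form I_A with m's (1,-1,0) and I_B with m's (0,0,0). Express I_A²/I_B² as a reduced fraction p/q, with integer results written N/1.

1/4

Same 1,1,2: normalisation and zero-m 3j drop out of the ratio.
A: Δ: 0! 2! 2! / 5! → 1/30; sum: t=0:+1/4 = 1/4; 3j²(1 1 2; 1 -1 0) = Δ·Π!·Σ² = 1/30  (sign +1)
B: Δ: 0! 2! 2! / 5! → 1/30; sum: t=0:+1/1 = 1/1; 3j²(1 1 2; 0 0 0) = Δ·Π!·Σ² = 2/15  (sign +1)
I_A²/I_B² = (1/30)/(2/15) = 1/4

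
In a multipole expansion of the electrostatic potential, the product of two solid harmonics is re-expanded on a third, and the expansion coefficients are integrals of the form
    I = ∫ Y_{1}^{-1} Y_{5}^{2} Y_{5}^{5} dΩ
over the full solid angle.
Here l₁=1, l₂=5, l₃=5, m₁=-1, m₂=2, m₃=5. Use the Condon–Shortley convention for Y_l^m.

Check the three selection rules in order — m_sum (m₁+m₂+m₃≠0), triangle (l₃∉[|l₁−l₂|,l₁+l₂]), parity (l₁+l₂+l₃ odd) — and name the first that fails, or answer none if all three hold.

m₁+m₂+m₃ = -1 + 2 + 5 = 6  ✗
triangle: |1−5|=4 ≤ l₃=5 ≤ 1+5=6
parity: l₁+l₂+l₃ = 11 is odd

m_sum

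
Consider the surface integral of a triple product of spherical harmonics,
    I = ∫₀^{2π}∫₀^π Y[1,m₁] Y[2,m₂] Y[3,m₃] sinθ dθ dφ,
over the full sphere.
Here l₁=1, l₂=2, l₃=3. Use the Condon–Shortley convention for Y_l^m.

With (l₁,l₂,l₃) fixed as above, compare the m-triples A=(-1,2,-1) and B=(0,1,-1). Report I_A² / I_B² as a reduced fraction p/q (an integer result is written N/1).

l's match ⇒ only the (l;m) 3-j factors differ between A and B.
A: triangle coeff Δ(1,2,3) = 1/105; Σ_t [0,0]: t=0:+1/48 = 1/48; (3j)²=1/105 [(1 2 3; -1 2 -1)], sign=+1
B: triangle coeff Δ(1,2,3) = 1/105; Σ_t [0,0]: t=0:+1/6 = 1/6; (3j)²=8/105 [(1 2 3; 0 1 -1)], sign=+1
I_A²/I_B² = (1/105)/(8/105) = 1/8

1/8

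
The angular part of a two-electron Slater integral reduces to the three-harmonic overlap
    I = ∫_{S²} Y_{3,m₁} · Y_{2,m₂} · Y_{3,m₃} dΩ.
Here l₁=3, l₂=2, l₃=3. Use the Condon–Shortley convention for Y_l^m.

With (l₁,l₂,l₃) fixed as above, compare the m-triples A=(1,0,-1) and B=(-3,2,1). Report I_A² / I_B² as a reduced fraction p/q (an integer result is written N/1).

l's match ⇒ only the (l;m) 3-j factors differ between A and B.
A: triangle coeff Δ(3,2,3) = 1/3780; Σ_t [0,2]: t=0:+1/16 t=1:−1/6 t=2:+1/96 = -3/32; (3j)²=3/140 [(3 2 3; 1 0 -1)], sign=-1
B: triangle coeff Δ(3,2,3) = 1/3780; Σ_t [2,2]: t=2:+1/96 = 1/96; (3j)²=1/42 [(3 2 3; -3 2 1)], sign=+1
I_A²/I_B² = (3/140)/(1/42) = 9/10

9/10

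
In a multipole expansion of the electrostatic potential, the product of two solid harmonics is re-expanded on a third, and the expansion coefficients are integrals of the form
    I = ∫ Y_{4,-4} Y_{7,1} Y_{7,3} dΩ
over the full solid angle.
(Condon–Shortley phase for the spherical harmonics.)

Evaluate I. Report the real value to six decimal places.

Checks pass: Σm=0; 18 even; l₃=7∈[3,11].
(2·4+1)(2·7+1)(2·7+1) = 2025
Δ: 4! 4! 10! / 19! → 1/58198140
sum: t=0:+1/17418240 t=1:−1/622080 t=2:+1/230400 t=3:−1/622080 t=4:+1/17418240 = 1/806400
3j²(4 7 7; 0 0 0) = Δ·Π!·Σ² = 2268/230945  (sign -1)
sum: t=4:+1/9953280 = 1/9953280
3j²(4 7 7; -4 1 3) = Δ·Π!·Σ² = 2450/138567  (sign +1)
combine: 4πI² = 2025·2268/230945·2450/138567 = 750141000/2133423721
take √, sign -1: I = -0.16727381

-0.167274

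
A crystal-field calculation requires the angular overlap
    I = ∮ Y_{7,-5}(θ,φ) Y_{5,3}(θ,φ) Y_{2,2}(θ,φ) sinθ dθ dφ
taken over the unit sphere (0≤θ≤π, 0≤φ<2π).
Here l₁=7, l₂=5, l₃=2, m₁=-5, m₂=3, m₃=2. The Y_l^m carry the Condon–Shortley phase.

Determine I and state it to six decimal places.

-0.252127

Checks pass: Σm=0; 14 even; l₃=2∈[2,12].
(2·7+1)(2·5+1)(2·2+1) = 825
Δ: 10! 4! 0! / 15! → 1/15015
sum: t=5:−1/57600 = -1/57600
3j²(7 5 2; 0 0 0) = Δ·Π!·Σ² = 21/715  (sign -1)
sum: t=8:+1/1935360 = 1/1935360
3j²(7 5 2; -5 3 2) = Δ·Π!·Σ² = 3/91  (sign +1)
combine: 4πI² = 825·21/715·3/91 = 135/169
take √, sign -1: I = -0.25212656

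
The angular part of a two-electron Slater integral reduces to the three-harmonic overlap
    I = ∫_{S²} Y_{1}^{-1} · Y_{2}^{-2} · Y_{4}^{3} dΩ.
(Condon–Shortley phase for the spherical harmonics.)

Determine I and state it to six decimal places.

|1−2|≤4≤1+2 violated ⇒ I = 0

0.000000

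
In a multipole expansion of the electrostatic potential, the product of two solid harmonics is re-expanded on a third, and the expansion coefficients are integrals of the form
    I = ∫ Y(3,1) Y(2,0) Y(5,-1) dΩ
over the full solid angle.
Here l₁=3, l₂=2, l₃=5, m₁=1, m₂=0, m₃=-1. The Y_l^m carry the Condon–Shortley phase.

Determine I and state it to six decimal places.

-0.227318

m-sum 0 ✓  L=10 even ✓  1≤5≤5 ✓
Π(2lᵢ+1) = 7×5×11 = 385
triangle coeff Δ(3,2,5) = 1/2310
Σ_t [0,0]: t=0:+1/144 = 1/144
(3j)²=10/231 [(3 2 5; 0 0 0)], sign=-1
Σ_t [0,0]: t=0:+1/192 = 1/192
(3j)²=3/77 [(3 2 5; 1 0 -1)], sign=+1
⇒ 4πI² = 50/77
I = (-1)√(50/77/(4π)) = -0.22731846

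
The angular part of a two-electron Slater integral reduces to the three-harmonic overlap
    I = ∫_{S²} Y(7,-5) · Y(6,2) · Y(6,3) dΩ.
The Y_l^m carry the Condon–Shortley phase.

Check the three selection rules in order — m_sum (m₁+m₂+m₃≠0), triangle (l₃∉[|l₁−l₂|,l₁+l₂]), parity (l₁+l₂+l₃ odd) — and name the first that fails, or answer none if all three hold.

Σmᵢ = 0  ✓
l₃∈[|l₁−l₂|,l₁+l₂]=[1,13], have l₃=6  ✓
Σlᵢ = 19 ⇒ odd  ✗

parity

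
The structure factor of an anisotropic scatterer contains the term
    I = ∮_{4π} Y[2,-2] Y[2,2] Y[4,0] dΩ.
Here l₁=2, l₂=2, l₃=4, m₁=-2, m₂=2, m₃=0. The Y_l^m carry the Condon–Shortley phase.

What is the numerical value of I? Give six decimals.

Rules hold: Σm=0, L=8 even, 0≤4≤4.
N = 5·5·9 = 225
Δ = 0!·4!·4!/9! = 1/630
Racah Σ t=0..0: t=0:+1/16 = 1/16
⇒ 3j(2 2 4; 0 0 0)² = 2/35, sgn +1
Racah Σ t=0..0: t=0:+1/576 = 1/576
⇒ 3j(2 2 4; -2 2 0)² = 1/630, sgn +1
4πI² = N·(3j₀)²·(3jₘ)² = 1/49
I = +1·√(0.0204082/4π) = 0.04029926

0.040299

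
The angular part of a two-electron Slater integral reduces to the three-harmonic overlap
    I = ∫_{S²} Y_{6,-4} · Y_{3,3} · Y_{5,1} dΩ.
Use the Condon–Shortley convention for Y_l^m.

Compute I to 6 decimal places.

Checks pass: Σm=0; 14 even; l₃=5∈[3,9].
(2·6+1)(2·3+1)(2·5+1) = 1001
Δ: 4! 8! 2! / 15! → 1/675675
sum: t=1:−1/8640 t=2:+1/2304 t=3:−1/8640 = 7/34560
3j²(6 3 5; 0 0 0) = Δ·Π!·Σ² = 7/429  (sign -1)
sum: t=4:+1/69120 = 1/69120
3j²(6 3 5; -4 3 1) = Δ·Π!·Σ² = 4/143  (sign +1)
combine: 4πI² = 1001·7/429·4/143 = 196/429
take √, sign -1: I = -0.19067531

-0.190675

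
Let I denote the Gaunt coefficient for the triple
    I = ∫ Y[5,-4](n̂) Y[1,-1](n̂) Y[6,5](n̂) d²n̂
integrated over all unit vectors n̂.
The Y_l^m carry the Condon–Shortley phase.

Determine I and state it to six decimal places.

Rules hold: Σm=0, L=12 even, 4≤6≤6.
N = 11·3·13 = 429
Δ = 0!·10!·2!/13! = 1/858
Racah Σ t=0..0: t=0:+1/14400 = 1/14400
⇒ 3j(5 1 6; 0 0 0)² = 6/143, sgn +1
Racah Σ t=0..0: t=0:+1/725760 = 1/725760
⇒ 3j(5 1 6; -4 -1 5)² = 5/78, sgn -1
4πI² = N·(3j₀)²·(3jₘ)² = 15/13
I = -1·√(1.15385/4π) = -0.30301841

-0.303018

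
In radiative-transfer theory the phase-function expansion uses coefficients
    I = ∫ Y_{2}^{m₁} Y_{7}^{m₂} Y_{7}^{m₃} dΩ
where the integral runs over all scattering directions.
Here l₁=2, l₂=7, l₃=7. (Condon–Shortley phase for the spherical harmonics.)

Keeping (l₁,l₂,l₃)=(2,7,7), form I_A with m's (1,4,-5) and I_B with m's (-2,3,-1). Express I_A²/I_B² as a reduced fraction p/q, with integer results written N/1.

Same 2,7,7: normalisation and zero-m 3j drop out of the ratio.
A: Δ: 2! 2! 12! / 17! → 1/185640; sum: t=0:+1/79833600 t=1:−1/14515200 = -1/17740800; 3j²(2 7 7; 1 4 -5) = Δ·Π!·Σ² = 729/30940  (sign -1)
B: Δ: 2! 2! 12! / 17! → 1/185640; sum: t=2:+1/3870720 = 1/3870720; 3j²(2 7 7; -2 3 -1) = Δ·Π!·Σ² = 135/6188  (sign +1)
I_A²/I_B² = (729/30940)/(135/6188) = 27/25

27/25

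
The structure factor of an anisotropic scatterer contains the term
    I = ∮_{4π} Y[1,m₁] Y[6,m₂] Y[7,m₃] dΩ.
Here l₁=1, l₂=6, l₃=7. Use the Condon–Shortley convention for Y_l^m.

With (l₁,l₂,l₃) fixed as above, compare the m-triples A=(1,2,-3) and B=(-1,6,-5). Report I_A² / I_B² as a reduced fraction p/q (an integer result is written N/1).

45/1

Shared (l₁,l₂,l₃)=(1,6,7): N and (l;000)² cancel in I_A²/I_B².
A: Δ = 0!·2!·12!/15! = 1/1365; Racah Σ t=0..0: t=0:+1/1935360 = 1/1935360; ⇒ 3j(1 6 7; 1 2 -3)² = 3/91, sgn +1
B: Δ = 0!·2!·12!/15! = 1/1365; Racah Σ t=0..0: t=0:+1/958003200 = 1/958003200; ⇒ 3j(1 6 7; -1 6 -5)² = 1/1365, sgn +1
I_A²/I_B² = (3/91)/(1/1365) = 45/1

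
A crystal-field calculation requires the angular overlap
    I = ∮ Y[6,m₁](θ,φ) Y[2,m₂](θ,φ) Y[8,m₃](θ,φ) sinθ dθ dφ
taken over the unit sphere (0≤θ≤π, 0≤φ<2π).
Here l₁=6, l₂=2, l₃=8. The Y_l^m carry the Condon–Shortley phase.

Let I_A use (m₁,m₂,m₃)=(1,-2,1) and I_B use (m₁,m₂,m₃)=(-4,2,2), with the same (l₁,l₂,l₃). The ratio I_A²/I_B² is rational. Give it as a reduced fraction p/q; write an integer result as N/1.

Same 6,2,8: normalisation and zero-m 3j drop out of the ratio.
A: Δ: 0! 12! 4! / 17! → 1/30940; sum: t=0:+1/14515200 = 1/14515200; 3j²(6 2 8; 1 -2 1) = Δ·Π!·Σ² = 9/2210  (sign -1)
B: Δ: 0! 12! 4! / 17! → 1/30940; sum: t=0:+1/174182400 = 1/174182400; 3j²(6 2 8; -4 2 2) = Δ·Π!·Σ² = 3/6188  (sign +1)
I_A²/I_B² = (9/2210)/(3/6188) = 42/5

42/5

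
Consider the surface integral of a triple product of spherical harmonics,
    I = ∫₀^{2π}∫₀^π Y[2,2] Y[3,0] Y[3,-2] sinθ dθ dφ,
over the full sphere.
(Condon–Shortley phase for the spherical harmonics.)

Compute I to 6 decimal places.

-0.188063

m-sum 0 ✓  L=8 even ✓  1≤3≤5 ✓
Π(2lᵢ+1) = 5×7×7 = 245
triangle coeff Δ(2,3,3) = 1/3780
Σ_t [0,2]: t=0:+1/24 t=1:−1/4 t=2:+1/24 = -1/6
(3j)²=4/105 [(2 3 3; 0 0 0)], sign=+1
Σ_t [0,0]: t=0:+1/24 = 1/24
(3j)²=1/21 [(2 3 3; 2 0 -2)], sign=-1
⇒ 4πI² = 4/9
I = (-1)√(4/9/(4π)) = -0.18806319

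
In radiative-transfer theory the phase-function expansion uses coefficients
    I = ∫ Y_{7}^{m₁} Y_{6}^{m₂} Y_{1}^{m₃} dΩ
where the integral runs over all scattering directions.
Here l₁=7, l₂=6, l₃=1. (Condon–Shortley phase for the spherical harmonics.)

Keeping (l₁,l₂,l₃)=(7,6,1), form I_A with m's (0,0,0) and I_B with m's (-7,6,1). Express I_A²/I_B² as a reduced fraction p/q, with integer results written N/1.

Same 7,6,1: normalisation and zero-m 3j drop out of the ratio.
A: Δ: 12! 2! 0! / 15! → 1/1365; sum: t=6:+1/518400 = 1/518400; 3j²(7 6 1; 0 0 0) = Δ·Π!·Σ² = 7/195  (sign -1)
B: Δ: 12! 2! 0! / 15! → 1/1365; sum: t=12:+1/958003200 = 1/958003200; 3j²(7 6 1; -7 6 1) = Δ·Π!·Σ² = 1/15  (sign +1)
I_A²/I_B² = (7/195)/(1/15) = 7/13

7/13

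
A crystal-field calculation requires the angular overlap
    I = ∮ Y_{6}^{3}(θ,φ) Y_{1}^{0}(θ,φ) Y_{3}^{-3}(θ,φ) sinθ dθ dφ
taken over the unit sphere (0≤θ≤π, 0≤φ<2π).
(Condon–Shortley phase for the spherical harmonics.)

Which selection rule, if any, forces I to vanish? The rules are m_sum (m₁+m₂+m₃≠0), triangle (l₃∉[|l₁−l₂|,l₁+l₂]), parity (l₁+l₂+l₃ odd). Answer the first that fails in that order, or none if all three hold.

triangle

m₁+m₂+m₃ = 3 + 0 − 3 = 0  ✓
triangle: |6−1|=5 ≤ l₃=3 ≤ 6+1=7  ✗
parity: l₁+l₂+l₃ = 10 is even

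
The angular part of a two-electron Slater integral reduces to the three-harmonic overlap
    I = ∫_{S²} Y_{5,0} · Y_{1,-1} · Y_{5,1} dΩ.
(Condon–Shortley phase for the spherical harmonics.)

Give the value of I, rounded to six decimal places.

0.000000

l₁+l₂+l₃=11 is odd: 3j(l;000)=0 ⇒ I=0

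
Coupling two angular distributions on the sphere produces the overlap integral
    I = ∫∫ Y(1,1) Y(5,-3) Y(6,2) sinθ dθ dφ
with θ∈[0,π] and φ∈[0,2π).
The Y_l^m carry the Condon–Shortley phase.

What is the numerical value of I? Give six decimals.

0.100084

Rules hold: Σm=0, L=12 even, 4≤6≤6.
N = 3·11·13 = 429
Δ = 0!·2!·10!/13! = 1/858
Racah Σ t=0..0: t=0:+1/14400 = 1/14400
⇒ 3j(1 5 6; 0 0 0)² = 6/143, sgn +1
Racah Σ t=0..0: t=0:+1/161280 = 1/161280
⇒ 3j(1 5 6; 1 -3 2)² = 1/143, sgn +1
4πI² = N·(3j₀)²·(3jₘ)² = 18/143
I = +1·√(0.125874/4π) = 0.10008369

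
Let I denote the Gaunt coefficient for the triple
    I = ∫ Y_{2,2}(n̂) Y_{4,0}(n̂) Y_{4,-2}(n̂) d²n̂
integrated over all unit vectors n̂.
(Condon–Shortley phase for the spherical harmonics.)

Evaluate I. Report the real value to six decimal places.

m-sum 0 ✓  L=10 even ✓  2≤4≤6 ✓
Π(2lᵢ+1) = 5×9×9 = 405
triangle coeff Δ(2,4,4) = 1/13860
Σ_t [0,2]: t=0:+1/192 t=1:−1/36 t=2:+1/192 = -5/288
(3j)²=20/693 [(2 4 4; 0 0 0)], sign=-1
Σ_t [0,0]: t=0:+1/192 = 1/192
(3j)²=3/77 [(2 4 4; 2 0 -2)], sign=+1
⇒ 4πI² = 2700/5929
I = (-1)√(2700/5929/(4π)) = -0.19036462

-0.190365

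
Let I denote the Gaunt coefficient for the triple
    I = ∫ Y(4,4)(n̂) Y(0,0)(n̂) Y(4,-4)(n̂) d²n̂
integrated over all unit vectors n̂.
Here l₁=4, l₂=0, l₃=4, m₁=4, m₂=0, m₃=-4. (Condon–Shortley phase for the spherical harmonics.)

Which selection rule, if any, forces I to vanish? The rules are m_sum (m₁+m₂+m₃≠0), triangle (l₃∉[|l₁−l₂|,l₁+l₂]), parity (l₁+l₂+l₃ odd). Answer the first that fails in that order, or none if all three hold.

Σmᵢ = 0  ✓
l₃∈[|l₁−l₂|,l₁+l₂]=[4,4], have l₃=4  ✓
Σlᵢ = 8 ⇒ even  ✓

none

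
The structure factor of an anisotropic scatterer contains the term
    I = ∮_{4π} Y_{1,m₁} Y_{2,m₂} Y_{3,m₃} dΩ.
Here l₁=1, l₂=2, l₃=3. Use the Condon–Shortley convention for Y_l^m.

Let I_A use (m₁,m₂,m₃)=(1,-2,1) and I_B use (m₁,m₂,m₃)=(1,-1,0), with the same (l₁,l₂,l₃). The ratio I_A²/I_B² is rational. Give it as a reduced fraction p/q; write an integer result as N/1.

l's match ⇒ only the (l;m) 3-j factors differ between A and B.
A: triangle coeff Δ(1,2,3) = 1/105; Σ_t [0,0]: t=0:+1/48 = 1/48; (3j)²=1/105 [(1 2 3; 1 -2 1)], sign=+1
B: triangle coeff Δ(1,2,3) = 1/105; Σ_t [0,0]: t=0:+1/12 = 1/12; (3j)²=1/35 [(1 2 3; 1 -1 0)], sign=-1
I_A²/I_B² = (1/105)/(1/35) = 1/3

1/3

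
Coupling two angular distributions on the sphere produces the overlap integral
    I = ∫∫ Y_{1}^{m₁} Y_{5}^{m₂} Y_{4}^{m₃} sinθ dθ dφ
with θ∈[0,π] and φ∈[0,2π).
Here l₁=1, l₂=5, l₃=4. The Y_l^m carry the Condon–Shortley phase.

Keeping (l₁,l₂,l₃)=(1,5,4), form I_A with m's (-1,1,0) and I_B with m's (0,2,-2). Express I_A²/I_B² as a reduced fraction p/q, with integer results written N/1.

5/7

Same 1,5,4: normalisation and zero-m 3j drop out of the ratio.
A: Δ: 2! 0! 8! / 11! → 1/495; sum: t=2:+1/1152 = 1/1152; 3j²(1 5 4; -1 1 0) = Δ·Π!·Σ² = 1/33  (sign +1)
B: Δ: 2! 0! 8! / 11! → 1/495; sum: t=1:−1/1440 = -1/1440; 3j²(1 5 4; 0 2 -2) = Δ·Π!·Σ² = 7/165  (sign -1)
I_A²/I_B² = (1/33)/(7/165) = 5/7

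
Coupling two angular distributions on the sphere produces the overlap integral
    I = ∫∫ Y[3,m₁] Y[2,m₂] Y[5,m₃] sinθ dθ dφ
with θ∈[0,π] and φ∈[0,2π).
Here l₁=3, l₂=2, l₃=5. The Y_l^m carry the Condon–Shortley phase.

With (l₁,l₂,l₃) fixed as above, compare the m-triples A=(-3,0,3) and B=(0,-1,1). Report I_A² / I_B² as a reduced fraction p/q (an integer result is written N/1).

7/20

Same 3,2,5: normalisation and zero-m 3j drop out of the ratio.
A: Δ: 0! 6! 4! / 11! → 1/2310; sum: t=0:+1/2880 = 1/2880; 3j²(3 2 5; -3 0 3) = Δ·Π!·Σ² = 2/165  (sign +1)
B: Δ: 0! 6! 4! / 11! → 1/2310; sum: t=0:+1/216 = 1/216; 3j²(3 2 5; 0 -1 1) = Δ·Π!·Σ² = 8/231  (sign +1)
I_A²/I_B² = (2/165)/(8/231) = 7/20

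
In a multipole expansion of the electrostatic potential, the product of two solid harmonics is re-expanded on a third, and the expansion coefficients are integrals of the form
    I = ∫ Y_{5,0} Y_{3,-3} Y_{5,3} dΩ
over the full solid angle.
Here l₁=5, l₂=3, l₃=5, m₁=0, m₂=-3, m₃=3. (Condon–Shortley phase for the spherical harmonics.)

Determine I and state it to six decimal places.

0.000000

l₁+l₂+l₃=13 is odd: 3j(l;000)=0 ⇒ I=0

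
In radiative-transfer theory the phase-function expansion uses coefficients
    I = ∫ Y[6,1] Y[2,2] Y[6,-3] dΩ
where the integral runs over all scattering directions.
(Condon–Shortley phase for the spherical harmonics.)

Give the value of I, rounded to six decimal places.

0.177674

Checks pass: Σm=0; 14 even; l₃=6∈[4,8].
(2·6+1)(2·2+1)(2·6+1) = 845
Δ: 2! 10! 2! / 15! → 1/90090
sum: t=0:+1/69120 t=1:−1/14400 t=2:+1/69120 = -7/172800
3j²(6 2 6; 0 0 0) = Δ·Π!·Σ² = 14/715  (sign -1)
sum: t=2:+1/120960 = 1/120960
3j²(6 2 6; 1 2 -3) = Δ·Π!·Σ² = 24/1001  (sign -1)
combine: 4πI² = 845·14/715·24/1001 = 48/121
take √, sign +1: I = 0.17767364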